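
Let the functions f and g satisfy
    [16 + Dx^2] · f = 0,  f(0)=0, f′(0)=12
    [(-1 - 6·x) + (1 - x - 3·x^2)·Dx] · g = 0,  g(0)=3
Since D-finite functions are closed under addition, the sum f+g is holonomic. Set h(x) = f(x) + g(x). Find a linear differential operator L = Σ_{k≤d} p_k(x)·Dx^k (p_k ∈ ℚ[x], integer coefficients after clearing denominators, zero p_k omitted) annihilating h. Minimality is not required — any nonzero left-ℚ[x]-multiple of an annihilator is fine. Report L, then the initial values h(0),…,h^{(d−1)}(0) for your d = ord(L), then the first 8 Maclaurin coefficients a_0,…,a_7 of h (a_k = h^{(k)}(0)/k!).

L = (-464 - 2816·x - 416·x^2 - 2112·x^3 - 5760·x^4 - 6912·x^5) + (192 - 304·x - 672·x^2 + 1312·x^3 + 1008·x^4 - 3456·x^5 - 3456·x^6)·Dx + (-29 - 176·x - 26·x^2 - 132·x^3 - 360·x^4 - 432·x^5)·Dx^2 + (12 - 19·x - 42·x^2 + 82·x^3 + 63·x^4 - 216·x^5 - 216·x^6)·Dx^3  (order 3).
h: a_k = 3, 15, 12, -11, 57, 728/5, 291, 67331/105, …
ICs: h(0) = 3, h′(0) = 15, h′′(0) = 24.

f: a_k = 0, 12, 0, -32, 0, 128/5, 0, -1024/105, …
g: a_k = 3, 3, 12, 21, 57, 120, 291, 651, …
Sum ⇒ L₀ = lclm(L_f,L_g) in ℚ(x)⟨Dx⟩.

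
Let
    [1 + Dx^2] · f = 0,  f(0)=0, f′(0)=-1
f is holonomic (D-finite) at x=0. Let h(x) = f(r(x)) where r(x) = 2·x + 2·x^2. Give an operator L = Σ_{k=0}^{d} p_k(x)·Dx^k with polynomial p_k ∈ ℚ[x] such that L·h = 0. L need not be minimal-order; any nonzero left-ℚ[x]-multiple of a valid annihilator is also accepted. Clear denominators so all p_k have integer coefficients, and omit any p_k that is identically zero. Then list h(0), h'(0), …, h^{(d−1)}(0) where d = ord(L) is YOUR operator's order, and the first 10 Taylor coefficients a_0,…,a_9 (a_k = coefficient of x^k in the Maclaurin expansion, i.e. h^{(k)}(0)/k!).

f: a_k = 0, -1, 0, 1/6, 0, -1/120, 0, 1/5040, 0, -1/362880, …
Substitute x→r, Dx→(1/r')Dx; clear ⇒ L₀.
L = (4 + 24·x + 48·x^2 + 32·x^3) - 2·Dx + (1 + 2·x)·Dx^2  (order 2).
h: a_k = 0, -2, -2, 4/3, 4, 56/15, 0, -832/315, -112/45, -2272/2835, …
ICs: h(0) = 0, h′(0) = -2.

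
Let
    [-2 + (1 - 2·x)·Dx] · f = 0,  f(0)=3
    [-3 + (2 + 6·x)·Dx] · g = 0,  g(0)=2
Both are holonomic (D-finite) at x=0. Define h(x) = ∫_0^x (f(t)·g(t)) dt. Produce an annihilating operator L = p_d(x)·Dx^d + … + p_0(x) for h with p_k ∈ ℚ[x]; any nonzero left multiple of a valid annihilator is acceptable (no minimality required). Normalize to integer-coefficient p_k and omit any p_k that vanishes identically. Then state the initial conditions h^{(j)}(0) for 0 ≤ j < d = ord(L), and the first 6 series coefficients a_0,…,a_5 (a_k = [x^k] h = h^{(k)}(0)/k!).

f: a_k = 3, 6, 12, 24, 48, 96, …
g: a_k = 2, 3, -9/4, 27/8, -405/64, 1701/128, …
h₀=f·g: eliminate ⇒ L₀, order ≤ 1·1.
Integrate: L := L₀·Dx.
L = (7 + 6·x)·Dx + (-2 - 2·x + 12·x^2)·Dx^2  (order 2).
h: a_k = 0, 6, 21/2, 47/4, 645/32, 1821/64, …
ICs: h(0) = 0, h′(0) = 6.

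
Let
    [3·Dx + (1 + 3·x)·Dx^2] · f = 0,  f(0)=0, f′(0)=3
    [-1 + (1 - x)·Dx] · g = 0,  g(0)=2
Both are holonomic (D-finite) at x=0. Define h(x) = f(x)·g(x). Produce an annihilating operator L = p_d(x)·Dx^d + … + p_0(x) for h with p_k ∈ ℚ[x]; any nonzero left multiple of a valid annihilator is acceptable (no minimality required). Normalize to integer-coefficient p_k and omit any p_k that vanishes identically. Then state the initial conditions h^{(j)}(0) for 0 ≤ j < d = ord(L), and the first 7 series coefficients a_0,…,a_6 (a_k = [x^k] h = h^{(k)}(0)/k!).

L = 3 + (-1 + 9·x)·Dx + (-1 - 2·x + 3·x^2)·Dx^2  (order 2).
h: a_k = 0, 6, -3, 15, -51/2, 717/10, -1713/10, …
ICs: h(0) = 0, h′(0) = 6.

f: a_k = 0, 3, -9/2, 9, -81/4, 243/5, -243/2, …
g: a_k = 2, 2, 2, 2, 2, 2, 2, …
Product ⇒ symmetric product L₀, ord ≤ 2.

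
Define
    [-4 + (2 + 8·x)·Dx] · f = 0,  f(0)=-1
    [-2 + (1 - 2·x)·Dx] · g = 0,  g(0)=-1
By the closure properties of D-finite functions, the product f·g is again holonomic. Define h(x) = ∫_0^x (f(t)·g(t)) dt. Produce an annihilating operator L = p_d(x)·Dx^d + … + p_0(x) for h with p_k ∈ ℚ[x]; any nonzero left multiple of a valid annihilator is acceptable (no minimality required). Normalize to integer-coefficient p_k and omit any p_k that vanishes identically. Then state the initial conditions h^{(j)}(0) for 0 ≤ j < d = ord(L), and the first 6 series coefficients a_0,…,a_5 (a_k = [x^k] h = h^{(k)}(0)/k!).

L = (4 + 4·x)·Dx + (-1 - 2·x + 8·x^2)·Dx^2  (order 2).
h: a_k = 0, 1, 2, 2, 4, 22/5, …
ICs: h(0) = 0, h′(0) = 1.

f: a_k = -1, -2, 2, -4, 10, -28, …
g: a_k = -1, -2, -4, -8, -16, -32, …
Product ⇒ symmetric product L₀, ord ≤ 1.
Integrate: L := L₀·Dx.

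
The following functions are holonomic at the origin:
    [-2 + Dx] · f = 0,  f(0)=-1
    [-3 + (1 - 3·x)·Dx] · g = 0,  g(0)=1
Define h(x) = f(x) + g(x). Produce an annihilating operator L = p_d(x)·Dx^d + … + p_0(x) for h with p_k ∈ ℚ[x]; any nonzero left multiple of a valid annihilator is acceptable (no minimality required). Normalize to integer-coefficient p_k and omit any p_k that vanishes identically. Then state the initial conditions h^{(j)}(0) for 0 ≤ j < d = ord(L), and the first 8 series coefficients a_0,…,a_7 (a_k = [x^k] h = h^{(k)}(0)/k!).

L = (24 + 36·x) + (-14 - 24·x + 36·x^2)·Dx + (1 + 3·x - 18·x^2)·Dx^2  (order 2).
h: a_k = 0, 1, 7, 77/3, 241/3, 3641/15, 32801/45, 688897/315, …
ICs: h(0) = 0, h′(0) = 1.

f: a_k = -1, -2, -2, -4/3, -2/3, -4/15, -4/45, -8/315, …
g: a_k = 1, 3, 9, 27, 81, 243, 729, 2187, …
h₀=f+g: left-lcm gives L₀, ord ≤ 2.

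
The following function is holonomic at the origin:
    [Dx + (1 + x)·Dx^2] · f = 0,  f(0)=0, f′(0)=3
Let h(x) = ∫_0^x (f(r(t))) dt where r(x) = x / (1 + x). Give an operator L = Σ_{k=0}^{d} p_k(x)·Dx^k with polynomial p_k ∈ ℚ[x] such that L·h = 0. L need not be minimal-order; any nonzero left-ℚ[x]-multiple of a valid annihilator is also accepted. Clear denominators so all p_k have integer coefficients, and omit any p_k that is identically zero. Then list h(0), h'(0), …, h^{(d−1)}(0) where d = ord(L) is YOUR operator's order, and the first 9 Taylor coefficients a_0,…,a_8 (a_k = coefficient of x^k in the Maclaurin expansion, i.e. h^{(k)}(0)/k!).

L = (3 + 4·x)·Dx^2 + (1 + 3·x + 2·x^2)·Dx^3  (order 3).
h: a_k = 0, 0, 3/2, -3/2, 7/4, -9/4, 31/10, -9/2, 381/56, …
ICs: h(0) = 0, h′(0) = 0, h′′(0) = 3.

f: a_k = 0, 3, -3/2, 1, -3/4, 3/5, -1/2, 3/7, -3/8, …
L₀ from L_f via x↦r, Dx↦r'^{-1}Dx.
∫: right-multiply L₀ by Dx.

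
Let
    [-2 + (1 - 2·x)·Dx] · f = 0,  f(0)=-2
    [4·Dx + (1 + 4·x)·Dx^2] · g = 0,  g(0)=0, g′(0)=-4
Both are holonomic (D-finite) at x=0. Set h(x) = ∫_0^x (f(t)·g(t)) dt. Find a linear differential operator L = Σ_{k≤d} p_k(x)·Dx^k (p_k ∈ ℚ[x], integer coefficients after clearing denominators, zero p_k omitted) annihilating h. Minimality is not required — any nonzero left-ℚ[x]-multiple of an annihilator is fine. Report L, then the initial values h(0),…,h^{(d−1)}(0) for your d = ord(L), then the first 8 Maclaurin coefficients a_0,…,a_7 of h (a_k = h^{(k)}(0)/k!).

f: a_k = -2, -4, -8, -16, -32, -64, -128, -256, …
g: a_k = 0, -4, 8, -64/3, 64, -1024/5, 2048/3, -16384/7, …
f·g: L₀ = L_f ⊗_s L_g, ord ≤ 1·2.
h=∫₀ˣh₀: take L = L₀·Dx.
L = 8·Dx + 24·x·Dx^2 + (-1 - 2·x + 8·x^2)·Dx^3  (order 3).
h: a_k = 0, 0, 4, 0, 32/3, -128/15, 2432/45, -512/5, …
ICs: h(0) = 0, h′(0) = 0, h′′(0) = 8.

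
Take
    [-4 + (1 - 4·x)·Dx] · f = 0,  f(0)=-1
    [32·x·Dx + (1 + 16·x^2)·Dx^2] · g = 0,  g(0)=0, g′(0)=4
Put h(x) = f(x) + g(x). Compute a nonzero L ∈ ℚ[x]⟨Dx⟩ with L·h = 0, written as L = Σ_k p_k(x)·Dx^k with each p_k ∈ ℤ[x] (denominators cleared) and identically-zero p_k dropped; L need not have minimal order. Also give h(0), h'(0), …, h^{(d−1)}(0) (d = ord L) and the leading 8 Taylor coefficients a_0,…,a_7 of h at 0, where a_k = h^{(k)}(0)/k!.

f: a_k = -1, -4, -16, -64, -256, -1024, -4096, -16384, …
g: a_k = 0, 4, 0, -64/3, 0, 1024/5, 0, -16384/7, …
f+g: L₀ = lclm(L_f,L_g), ord ≤ 1+2.
L = (-32 + 512·x + 1536·x^2)·Dx + (16 - 32·x + 256·x^2 + 1536·x^3)·Dx^2 + (-1 + 256·x^4)·Dx^3  (order 3).
h: a_k = -1, 0, -16, -256/3, -256, -4096/5, -4096, -131072/7, …
ICs: h(0) = -1, h′(0) = 0, h′′(0) = -32.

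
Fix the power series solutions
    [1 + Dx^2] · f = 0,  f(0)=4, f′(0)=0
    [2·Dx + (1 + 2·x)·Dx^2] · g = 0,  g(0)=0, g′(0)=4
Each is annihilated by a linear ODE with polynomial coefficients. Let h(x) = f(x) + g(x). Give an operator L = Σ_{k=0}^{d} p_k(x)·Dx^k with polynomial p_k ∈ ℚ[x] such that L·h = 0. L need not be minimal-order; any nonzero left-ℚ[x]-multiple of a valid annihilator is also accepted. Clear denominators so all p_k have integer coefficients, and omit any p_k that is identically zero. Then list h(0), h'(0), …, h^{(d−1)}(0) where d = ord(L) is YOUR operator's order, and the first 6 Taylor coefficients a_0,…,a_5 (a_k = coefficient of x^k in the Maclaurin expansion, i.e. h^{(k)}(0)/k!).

L = (50 + 8·x + 8·x^2)·Dx + (9 + 22·x + 12·x^2 + 8·x^3)·Dx^2 + (50 + 8·x + 8·x^2)·Dx^3 + (9 + 22·x + 12·x^2 + 8·x^3)·Dx^4  (order 4).
h: a_k = 4, 4, -6, 16/3, -47/6, 64/5, …
ICs: h(0) = 4, h′(0) = 4, h′′(0) = -12, h′′′(0) = 32.

f: a_k = 4, 0, -2, 0, 1/6, 0, …
g: a_k = 0, 4, -4, 16/3, -8, 64/5, …
Weyl lclm of L_f,L_g ⇒ L₀ (ord ≤ 4).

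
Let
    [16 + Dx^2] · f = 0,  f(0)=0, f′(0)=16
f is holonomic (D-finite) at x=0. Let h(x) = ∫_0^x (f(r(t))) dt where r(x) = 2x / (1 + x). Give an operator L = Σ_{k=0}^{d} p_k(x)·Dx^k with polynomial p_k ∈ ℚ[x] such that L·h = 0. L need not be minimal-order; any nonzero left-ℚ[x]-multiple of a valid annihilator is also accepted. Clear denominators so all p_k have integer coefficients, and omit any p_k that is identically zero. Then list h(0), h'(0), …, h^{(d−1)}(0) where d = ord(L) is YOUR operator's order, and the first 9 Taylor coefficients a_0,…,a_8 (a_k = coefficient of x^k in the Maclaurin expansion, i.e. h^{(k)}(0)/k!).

L = 64·Dx + (2 + 6·x + 6·x^2 + 2·x^3)·Dx^2 + (1 + 4·x + 6·x^2 + 4·x^3 + x^4)·Dx^3  (order 3).
h: a_k = 0, 0, 16, -32/3, -232/3, 992/5, -6928/45, -2080/7, 379244/315, …
ICs: h(0) = 0, h′(0) = 0, h′′(0) = 32.

f: a_k = 0, 16, 0, -128/3, 0, 512/15, 0, -4096/315, 0, …
Change of var in L_f (x↦r) gives L₀.
h=∫₀ˣh₀: take L = L₀·Dx.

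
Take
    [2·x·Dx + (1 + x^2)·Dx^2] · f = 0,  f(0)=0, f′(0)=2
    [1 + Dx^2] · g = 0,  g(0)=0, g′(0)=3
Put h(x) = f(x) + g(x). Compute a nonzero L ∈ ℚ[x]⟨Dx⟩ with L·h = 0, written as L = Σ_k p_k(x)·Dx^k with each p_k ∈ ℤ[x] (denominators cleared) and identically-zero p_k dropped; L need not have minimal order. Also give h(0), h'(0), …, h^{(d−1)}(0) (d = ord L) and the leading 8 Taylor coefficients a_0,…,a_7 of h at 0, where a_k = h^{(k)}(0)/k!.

f: a_k = 0, 2, 0, -2/3, 0, 2/5, 0, -2/7, …
g: a_k = 0, 3, 0, -1/2, 0, 1/40, 0, -1/1680, …
Weyl lclm of L_f,L_g ⇒ L₀ (ord ≤ 4).
L = (-22·x + 28·x^3 + 2·x^5)·Dx + (-1 + 7·x^2 + 9·x^4 + x^6)·Dx^2 + (-22·x + 28·x^3 + 2·x^5)·Dx^3 + (-1 + 7·x^2 + 9·x^4 + x^6)·Dx^4  (order 4).
h: a_k = 0, 5, 0, -7/6, 0, 17/40, 0, -481/1680, …
ICs: h(0) = 0, h′(0) = 5, h′′(0) = 0, h′′′(0) = -7.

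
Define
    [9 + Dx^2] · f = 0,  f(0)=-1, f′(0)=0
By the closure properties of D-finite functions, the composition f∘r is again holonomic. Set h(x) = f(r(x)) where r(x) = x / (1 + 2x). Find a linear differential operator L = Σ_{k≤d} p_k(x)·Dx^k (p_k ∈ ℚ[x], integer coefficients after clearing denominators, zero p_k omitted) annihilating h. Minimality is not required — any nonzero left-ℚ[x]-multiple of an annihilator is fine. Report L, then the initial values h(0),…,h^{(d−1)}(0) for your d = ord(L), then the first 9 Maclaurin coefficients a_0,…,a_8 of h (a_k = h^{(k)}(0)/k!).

L = 9 + (4 + 24·x + 48·x^2 + 32·x^3)·Dx + (1 + 8·x + 24·x^2 + 32·x^3 + 16·x^4)·Dx^2  (order 2).
h: a_k = -1, 0, 9/2, -18, 405/8, -117, 18081/80, -6723/20, 188955/896, …
ICs: h(0) = -1, h′(0) = 0.

f: a_k = -1, 0, 9/2, 0, -27/8, 0, 81/80, 0, -729/4480, …
Substitute x→r, Dx→(1/r')Dx; clear ⇒ L₀.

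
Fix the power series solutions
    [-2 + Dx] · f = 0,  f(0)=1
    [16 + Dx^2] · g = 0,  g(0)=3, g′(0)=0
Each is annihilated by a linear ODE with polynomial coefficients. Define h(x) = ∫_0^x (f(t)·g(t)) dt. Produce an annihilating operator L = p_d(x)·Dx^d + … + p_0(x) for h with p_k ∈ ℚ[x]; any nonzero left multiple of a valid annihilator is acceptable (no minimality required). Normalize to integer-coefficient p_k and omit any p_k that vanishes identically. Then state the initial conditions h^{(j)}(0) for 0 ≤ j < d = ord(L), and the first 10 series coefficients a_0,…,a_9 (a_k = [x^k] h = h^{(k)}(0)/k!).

f: a_k = 1, 2, 2, 4/3, 2/3, 4/15, 4/45, 8/315, 2/315, 4/2835, …
g: a_k = 3, 0, -24, 0, 32, 0, -256/15, 0, 512/105, 0, …
Sym-product of L_f,L_g gives L₀ (≤ ord 2).
h=∫h₀ ⇒ L = L₀·Dx.
L = 20·Dx - 4·Dx^2 + Dx^3  (order 3).
h: a_k = 0, 3, 3, -6, -11, -14/5, 82/15, 156/35, 29/105, -1054/945, …
ICs: h(0) = 0, h′(0) = 3, h′′(0) = 6.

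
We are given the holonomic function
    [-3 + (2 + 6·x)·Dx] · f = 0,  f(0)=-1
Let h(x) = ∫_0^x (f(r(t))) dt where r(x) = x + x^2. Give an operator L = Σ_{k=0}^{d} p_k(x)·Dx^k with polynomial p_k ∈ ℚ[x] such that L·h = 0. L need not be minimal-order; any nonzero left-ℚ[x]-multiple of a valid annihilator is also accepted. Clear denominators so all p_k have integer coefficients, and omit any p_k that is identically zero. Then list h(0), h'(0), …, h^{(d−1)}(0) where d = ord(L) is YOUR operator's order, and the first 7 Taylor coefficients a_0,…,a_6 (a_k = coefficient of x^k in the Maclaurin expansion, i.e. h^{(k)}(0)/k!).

f: a_k = -1, -3/2, 9/8, -27/16, 405/128, -1701/256, 15309/1024, …
h₀=f(r): pull back L_f along r ⇒ L₀.
Integrate: L := L₀·Dx.
L = (-3 - 6·x)·Dx + (2 + 6·x + 6·x^2)·Dx^2  (order 2).
h: a_k = 0, -1, -3/4, -1/8, 9/64, -99/640, 81/512, …
ICs: h(0) = 0, h′(0) = -1.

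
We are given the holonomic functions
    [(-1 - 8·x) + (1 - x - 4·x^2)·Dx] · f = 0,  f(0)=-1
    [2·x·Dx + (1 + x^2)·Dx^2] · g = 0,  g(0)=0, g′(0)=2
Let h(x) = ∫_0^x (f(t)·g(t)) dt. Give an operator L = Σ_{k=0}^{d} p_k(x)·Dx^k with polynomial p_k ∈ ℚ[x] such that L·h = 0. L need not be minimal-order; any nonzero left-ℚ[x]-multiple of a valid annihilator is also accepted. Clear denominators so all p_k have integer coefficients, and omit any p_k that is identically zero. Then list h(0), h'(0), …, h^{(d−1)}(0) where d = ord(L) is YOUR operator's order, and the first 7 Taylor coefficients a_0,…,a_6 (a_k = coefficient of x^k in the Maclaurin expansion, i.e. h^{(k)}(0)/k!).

f: a_k = -1, -1, -5, -9, -29, -65, -181, …
g: a_k = 0, 2, 0, -2/3, 0, 2/5, 0, …
Sym-product of L_f,L_g gives L₀ (≤ ord 2).
Integrate: L := L₀·Dx.
L = (8 + 2·x + 24·x^2)·Dx + (2 + 14·x + 4·x^2 + 24·x^3)·Dx^2 + (-1 + x + 3·x^2 + x^3 + 4·x^4)·Dx^3  (order 3).
h: a_k = 0, 0, -1, -2/3, -7/3, -52/15, -413/45, …
ICs: h(0) = 0, h′(0) = 0, h′′(0) = -2.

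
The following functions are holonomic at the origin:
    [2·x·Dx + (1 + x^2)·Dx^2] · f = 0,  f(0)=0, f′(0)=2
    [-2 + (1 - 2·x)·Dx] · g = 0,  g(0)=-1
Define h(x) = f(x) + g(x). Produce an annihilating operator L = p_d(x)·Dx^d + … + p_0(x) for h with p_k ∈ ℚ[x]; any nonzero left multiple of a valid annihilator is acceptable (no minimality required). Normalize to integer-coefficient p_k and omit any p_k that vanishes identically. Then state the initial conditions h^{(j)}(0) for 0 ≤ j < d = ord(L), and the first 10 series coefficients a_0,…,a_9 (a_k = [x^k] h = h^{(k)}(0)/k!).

L = (4 - 32·x - 12·x^2)·Dx + (-13 + 4·x - 25·x^2 - 12·x^3)·Dx^2 + (2 - 3·x - 3·x^3 - 2·x^4)·Dx^3  (order 3).
h: a_k = -1, 0, -4, -26/3, -16, -158/5, -64, -898/7, -256, -4606/9, …
ICs: h(0) = -1, h′(0) = 0, h′′(0) = -8.

f: a_k = 0, 2, 0, -2/3, 0, 2/5, 0, -2/7, 0, 2/9, …
g: a_k = -1, -2, -4, -8, -16, -32, -64, -128, -256, -512, …
Weyl lclm of L_f,L_g ⇒ L₀ (ord ≤ 3).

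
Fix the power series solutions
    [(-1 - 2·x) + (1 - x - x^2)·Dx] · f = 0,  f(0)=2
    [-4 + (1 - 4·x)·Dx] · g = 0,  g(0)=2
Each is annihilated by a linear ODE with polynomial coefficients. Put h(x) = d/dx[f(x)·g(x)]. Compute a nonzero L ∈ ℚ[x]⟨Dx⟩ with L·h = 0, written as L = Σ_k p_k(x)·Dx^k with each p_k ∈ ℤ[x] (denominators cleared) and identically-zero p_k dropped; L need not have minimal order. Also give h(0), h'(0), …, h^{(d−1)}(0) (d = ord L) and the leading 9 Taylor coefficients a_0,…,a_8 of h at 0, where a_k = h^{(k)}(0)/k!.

L = (44 - 114·x - 66·x^2 + 192·x^3 + 192·x^4) + (-5 + 31·x - 33·x^2 - 62·x^3 + 60·x^4 + 48·x^5)·Dx  (order 1).
h: a_k = 20, 176, 1092, 5904, 29680, 142776, 666876, 3049664, 13725468, …
ICs: h(0) = 20.

f: a_k = 2, 2, 4, 6, 10, 16, 26, 42, 68, …
g: a_k = 2, 8, 32, 128, 512, 2048, 8192, 32768, 131072, …
f·g: L₀ = L_f ⊗_s L_g, ord ≤ 1·1.
h₀' ⇒ L via d/dx closure of L₀.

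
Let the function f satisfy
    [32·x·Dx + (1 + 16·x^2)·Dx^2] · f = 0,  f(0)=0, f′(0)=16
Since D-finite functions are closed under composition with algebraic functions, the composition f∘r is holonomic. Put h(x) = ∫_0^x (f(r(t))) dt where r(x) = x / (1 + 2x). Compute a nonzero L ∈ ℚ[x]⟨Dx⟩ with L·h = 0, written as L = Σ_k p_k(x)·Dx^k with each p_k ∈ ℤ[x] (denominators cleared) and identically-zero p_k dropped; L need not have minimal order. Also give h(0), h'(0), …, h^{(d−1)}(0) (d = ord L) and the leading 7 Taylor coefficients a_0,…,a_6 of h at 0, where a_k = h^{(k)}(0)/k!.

f: a_k = 0, 16, 0, -256/3, 0, 4096/5, 0, …
h₀=f(r): pull back L_f along r ⇒ L₀.
h=∫h₀ ⇒ L = L₀·Dx.
L = (4 + 40·x)·Dx^2 + (1 + 4·x + 20·x^2)·Dx^3  (order 3).
h: a_k = 0, 0, 8, -32/3, -16/3, 384/5, -2432/15, …
ICs: h(0) = 0, h′(0) = 0, h′′(0) = 16.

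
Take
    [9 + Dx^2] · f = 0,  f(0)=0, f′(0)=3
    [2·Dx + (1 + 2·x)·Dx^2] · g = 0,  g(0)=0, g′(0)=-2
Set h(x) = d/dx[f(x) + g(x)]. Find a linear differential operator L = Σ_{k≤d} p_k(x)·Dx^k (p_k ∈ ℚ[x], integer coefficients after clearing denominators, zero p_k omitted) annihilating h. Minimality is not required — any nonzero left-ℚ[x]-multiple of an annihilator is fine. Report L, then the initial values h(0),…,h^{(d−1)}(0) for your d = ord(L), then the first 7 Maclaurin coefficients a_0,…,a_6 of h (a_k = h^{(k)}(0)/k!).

f: a_k = 0, 3, 0, -9/2, 0, 81/40, 0, …
g: a_k = 0, -2, 2, -8/3, 4, -32/5, 32/3, …
Sum ⇒ L₀ = lclm(L_f,L_g) in ℚ(x)⟨Dx⟩.
Derive L from L₀ (diff closure).
L = (594 + 648·x + 648·x^2) + (153 + 630·x + 972·x^2 + 648·x^3)·Dx + (66 + 72·x + 72·x^2)·Dx^2 + (17 + 70·x + 108·x^2 + 72·x^3)·Dx^3  (order 3).
h: a_k = 1, 4, -43/2, 16, -175/8, 64, -10483/80, …
ICs: h(0) = 1, h′(0) = 4, h′′(0) = -43.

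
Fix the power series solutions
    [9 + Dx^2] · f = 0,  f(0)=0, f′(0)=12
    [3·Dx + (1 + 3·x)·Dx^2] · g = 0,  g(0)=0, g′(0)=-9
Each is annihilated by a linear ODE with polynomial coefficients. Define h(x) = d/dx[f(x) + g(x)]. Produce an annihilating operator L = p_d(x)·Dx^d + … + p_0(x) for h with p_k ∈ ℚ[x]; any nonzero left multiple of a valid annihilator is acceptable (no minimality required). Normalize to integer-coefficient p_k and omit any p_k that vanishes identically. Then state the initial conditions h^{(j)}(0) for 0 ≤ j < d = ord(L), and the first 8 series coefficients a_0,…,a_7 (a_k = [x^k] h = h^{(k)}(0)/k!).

f: a_k = 0, 12, 0, -18, 0, 81/10, 0, -243/140, …
g: a_k = 0, -9, 27/2, -27, 243/4, -729/5, 729/2, -6561/7, …
L₀ := lclm(L_f,L_g); ord L₀ ≤ 2+2.
h₀' ⇒ L via d/dx closure of L₀.
L = (63 + 54·x + 81·x^2) + (9 + 45·x + 81·x^2 + 81·x^3)·Dx + (7 + 6·x + 9·x^2)·Dx^2 + (1 + 5·x + 9·x^2 + 9·x^3)·Dx^3  (order 3).
h: a_k = 3, 27, -135, 243, -1377/2, 2187, -131463/20, 19683, …
ICs: h(0) = 3, h′(0) = 27, h′′(0) = -270.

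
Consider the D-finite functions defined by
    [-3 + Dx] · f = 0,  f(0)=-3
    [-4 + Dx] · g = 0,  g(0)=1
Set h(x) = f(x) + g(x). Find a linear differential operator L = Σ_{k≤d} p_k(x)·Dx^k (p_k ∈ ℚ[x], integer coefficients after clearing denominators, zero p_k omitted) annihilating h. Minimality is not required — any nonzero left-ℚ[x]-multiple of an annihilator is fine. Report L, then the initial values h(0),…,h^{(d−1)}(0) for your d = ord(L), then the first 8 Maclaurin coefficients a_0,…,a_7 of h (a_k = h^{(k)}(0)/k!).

L = 12 - 7·Dx + Dx^2  (order 2).
h: a_k = -2, -5, -11/2, -17/6, 13/24, 59/24, 1909/720, 9823/5040, …
ICs: h(0) = -2, h′(0) = -5.

f: a_k = -3, -9, -27/2, -27/2, -81/8, -243/40, -243/80, -729/560, …
g: a_k = 1, 4, 8, 32/3, 32/3, 128/15, 256/45, 1024/315, …
L₀ := lclm(L_f,L_g); ord L₀ ≤ 1+1.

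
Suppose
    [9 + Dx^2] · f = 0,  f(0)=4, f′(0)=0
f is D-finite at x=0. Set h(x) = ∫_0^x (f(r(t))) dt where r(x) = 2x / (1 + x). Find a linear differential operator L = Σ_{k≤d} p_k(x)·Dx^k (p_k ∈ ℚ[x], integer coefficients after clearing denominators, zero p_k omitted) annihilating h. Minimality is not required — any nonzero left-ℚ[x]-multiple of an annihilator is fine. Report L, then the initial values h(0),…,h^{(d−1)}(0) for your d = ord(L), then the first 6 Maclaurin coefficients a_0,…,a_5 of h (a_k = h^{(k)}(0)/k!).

L = 36·Dx + (2 + 6·x + 6·x^2 + 2·x^3)·Dx^2 + (1 + 4·x + 6·x^2 + 4·x^3 + x^4)·Dx^3  (order 3).
h: a_k = 0, 4, 0, -24, 36, 0, …
ICs: h(0) = 0, h′(0) = 4, h′′(0) = 0.

f: a_k = 4, 0, -18, 0, 27/2, 0, …
L₀ from L_f via x↦r, Dx↦r'^{-1}Dx.
∫: right-multiply L₀ by Dx.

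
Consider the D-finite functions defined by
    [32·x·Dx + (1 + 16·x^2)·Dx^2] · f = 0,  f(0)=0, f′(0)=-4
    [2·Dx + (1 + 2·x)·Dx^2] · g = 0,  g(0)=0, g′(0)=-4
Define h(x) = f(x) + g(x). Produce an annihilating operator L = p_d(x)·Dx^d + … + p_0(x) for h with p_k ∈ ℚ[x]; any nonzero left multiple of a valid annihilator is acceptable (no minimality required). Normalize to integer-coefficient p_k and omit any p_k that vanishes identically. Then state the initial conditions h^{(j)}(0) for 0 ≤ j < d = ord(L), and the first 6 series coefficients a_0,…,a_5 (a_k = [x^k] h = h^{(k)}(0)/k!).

f: a_k = 0, -4, 0, 64/3, 0, -1024/5, …
g: a_k = 0, -4, 4, -16/3, 8, -64/5, …
h₀=f+g: left-lcm gives L₀, ord ≤ 4.
L = (-32 - 192·x + 1536·x^2 + 1024·x^3)·Dx + (-20 - 64·x + 576·x^2 + 3072·x^3 + 2048·x^4)·Dx^2 + (-1 + 14·x + 32·x^2 + 256·x^3 + 768·x^4 + 512·x^5)·Dx^3  (order 3).
h: a_k = 0, -8, 4, 16, 8, -1088/5, …
ICs: h(0) = 0, h′(0) = -8, h′′(0) = 8.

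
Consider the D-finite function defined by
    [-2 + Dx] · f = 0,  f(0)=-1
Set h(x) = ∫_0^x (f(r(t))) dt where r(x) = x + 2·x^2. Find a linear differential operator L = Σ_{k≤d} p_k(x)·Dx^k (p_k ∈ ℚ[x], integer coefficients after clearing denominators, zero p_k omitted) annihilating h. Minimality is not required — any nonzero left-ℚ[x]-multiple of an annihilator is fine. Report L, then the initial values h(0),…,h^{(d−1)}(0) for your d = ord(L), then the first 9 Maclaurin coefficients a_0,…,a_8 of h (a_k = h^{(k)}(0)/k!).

f: a_k = -1, -2, -2, -4/3, -2/3, -4/15, -4/45, -8/315, -2/315, …
Change of var in L_f (x↦r) gives L₀.
Integrate: L := L₀·Dx.
L = (-2 - 8·x)·Dx + Dx^2  (order 2).
h: a_k = 0, -1, -1, -2, -7/3, -10/3, -18/5, -1324/315, -1303/315, …
ICs: h(0) = 0, h′(0) = -1.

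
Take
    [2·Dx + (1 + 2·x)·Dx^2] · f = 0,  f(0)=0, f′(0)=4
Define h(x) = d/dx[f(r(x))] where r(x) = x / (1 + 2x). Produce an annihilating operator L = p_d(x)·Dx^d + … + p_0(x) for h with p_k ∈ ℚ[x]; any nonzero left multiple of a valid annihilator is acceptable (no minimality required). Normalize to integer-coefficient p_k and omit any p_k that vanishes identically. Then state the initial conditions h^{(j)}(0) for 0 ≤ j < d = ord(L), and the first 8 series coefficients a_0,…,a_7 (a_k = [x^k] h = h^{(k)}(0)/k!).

f: a_k = 0, 4, -4, 16/3, -8, 64/5, -64/3, 256/7, …
Substitute x→r, Dx→(1/r')Dx; clear ⇒ L₀.
Differentiate: ansatz ord ≤ ord L₀ ⇒ L.
L = (6 + 16·x) + (1 + 6·x + 8·x^2)·Dx  (order 1).
h: a_k = 4, -24, 112, -480, 1984, -8064, 32512, -130560, …
ICs: h(0) = 4.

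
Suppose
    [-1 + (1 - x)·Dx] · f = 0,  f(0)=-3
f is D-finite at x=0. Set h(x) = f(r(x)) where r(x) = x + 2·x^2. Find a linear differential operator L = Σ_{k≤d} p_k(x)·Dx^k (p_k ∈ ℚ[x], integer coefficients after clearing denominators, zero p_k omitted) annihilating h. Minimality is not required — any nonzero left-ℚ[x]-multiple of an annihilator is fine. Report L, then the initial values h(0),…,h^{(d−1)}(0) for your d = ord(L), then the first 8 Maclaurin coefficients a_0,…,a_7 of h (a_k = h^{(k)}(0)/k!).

L = (1 + 4·x) + (-1 + x + 2·x^2)·Dx  (order 1).
h: a_k = -3, -3, -9, -15, -33, -63, -129, -255, …
ICs: h(0) = -3.

f: a_k = -3, -3, -3, -3, -3, -3, -3, -3, …
L₀ from L_f via x↦r, Dx↦r'^{-1}Dx.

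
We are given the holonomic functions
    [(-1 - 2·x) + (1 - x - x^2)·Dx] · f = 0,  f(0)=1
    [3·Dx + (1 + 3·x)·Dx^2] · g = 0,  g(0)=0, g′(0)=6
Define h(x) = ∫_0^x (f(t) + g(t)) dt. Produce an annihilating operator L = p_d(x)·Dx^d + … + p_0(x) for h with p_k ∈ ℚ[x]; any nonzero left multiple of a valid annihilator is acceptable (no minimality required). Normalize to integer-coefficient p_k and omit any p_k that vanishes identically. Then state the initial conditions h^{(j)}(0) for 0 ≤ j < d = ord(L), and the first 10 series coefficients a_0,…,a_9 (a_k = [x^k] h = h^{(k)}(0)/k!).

f: a_k = 1, 1, 2, 3, 5, 8, 13, 21, 34, 55, …
g: a_k = 0, 6, -9, 18, -81/2, 486/5, -243, 4374/7, -6561/4, 4374, …
L₀ := lclm(L_f,L_g); ord L₀ ≤ 1+2.
∫: right-multiply L₀ by Dx.
L = (126 + 342·x + 468·x^2 + 180·x^3 + 108·x^4)·Dx^2 + (156·x + 576·x^2 + 672·x^3 + 378·x^4 + 180·x^5)·Dx^3 + (-7 - 35·x - 29·x^2 + 63·x^3 + 99·x^4 + 93·x^5 + 36·x^6)·Dx^4  (order 4).
h: a_k = 0, 1, 7/2, -7/3, 21/4, -71/10, 263/15, -230/7, 4521/56, -6425/36, …
ICs: h(0) = 0, h′(0) = 1, h′′(0) = 7, h′′′(0) = -14.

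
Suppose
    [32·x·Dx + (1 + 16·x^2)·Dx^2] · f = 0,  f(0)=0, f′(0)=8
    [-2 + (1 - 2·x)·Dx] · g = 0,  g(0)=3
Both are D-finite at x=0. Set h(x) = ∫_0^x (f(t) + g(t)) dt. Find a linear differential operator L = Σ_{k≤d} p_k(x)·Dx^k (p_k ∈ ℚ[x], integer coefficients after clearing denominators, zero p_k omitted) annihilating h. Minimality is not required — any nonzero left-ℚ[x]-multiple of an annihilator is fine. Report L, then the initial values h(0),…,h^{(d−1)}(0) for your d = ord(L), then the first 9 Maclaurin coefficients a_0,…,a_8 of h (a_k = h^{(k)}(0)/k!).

L = (32 - 256·x - 1536·x^2)·Dx^2 + (-14 + 32·x + 160·x^2 - 1536·x^3)·Dx^3 + (1 + 6·x + 96·x^3 - 256·x^4)·Dx^4  (order 4).
h: a_k = 0, 3, 7, 4, -14/3, 48/5, 1264/15, 192/7, -3760/7, …
ICs: h(0) = 0, h′(0) = 3, h′′(0) = 14, h′′′(0) = 24.

f: a_k = 0, 8, 0, -128/3, 0, 2048/5, 0, -32768/7, 0, …
g: a_k = 3, 6, 12, 24, 48, 96, 192, 384, 768, …
h₀=f+g: left-lcm gives L₀, ord ≤ 3.
∫: right-multiply L₀ by Dx.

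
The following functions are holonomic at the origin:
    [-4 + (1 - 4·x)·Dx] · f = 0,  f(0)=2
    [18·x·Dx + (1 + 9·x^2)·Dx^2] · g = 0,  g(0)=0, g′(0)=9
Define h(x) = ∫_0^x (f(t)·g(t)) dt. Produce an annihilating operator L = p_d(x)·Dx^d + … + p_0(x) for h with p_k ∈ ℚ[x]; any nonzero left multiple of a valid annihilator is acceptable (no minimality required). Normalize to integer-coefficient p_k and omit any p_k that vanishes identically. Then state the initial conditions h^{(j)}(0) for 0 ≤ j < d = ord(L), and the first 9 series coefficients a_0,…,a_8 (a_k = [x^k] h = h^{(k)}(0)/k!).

L = 72·x·Dx + (8 - 18·x + 144·x^2)·Dx^2 + (-1 + 4·x - 9·x^2 + 36·x^3)·Dx^3  (order 3).
h: a_k = 0, 0, 9, 24, 117/2, 936/5, 3363/5, 80712/35, 1097163/140, …
ICs: h(0) = 0, h′(0) = 0, h′′(0) = 18.

f: a_k = 2, 8, 32, 128, 512, 2048, 8192, 32768, 131072, …
g: a_k = 0, 9, 0, -27, 0, 729/5, 0, -6561/7, 0, …
f·g: L₀ = L_f ⊗_s L_g, ord ≤ 1·2.
h=∫₀ˣh₀: take L = L₀·Dx.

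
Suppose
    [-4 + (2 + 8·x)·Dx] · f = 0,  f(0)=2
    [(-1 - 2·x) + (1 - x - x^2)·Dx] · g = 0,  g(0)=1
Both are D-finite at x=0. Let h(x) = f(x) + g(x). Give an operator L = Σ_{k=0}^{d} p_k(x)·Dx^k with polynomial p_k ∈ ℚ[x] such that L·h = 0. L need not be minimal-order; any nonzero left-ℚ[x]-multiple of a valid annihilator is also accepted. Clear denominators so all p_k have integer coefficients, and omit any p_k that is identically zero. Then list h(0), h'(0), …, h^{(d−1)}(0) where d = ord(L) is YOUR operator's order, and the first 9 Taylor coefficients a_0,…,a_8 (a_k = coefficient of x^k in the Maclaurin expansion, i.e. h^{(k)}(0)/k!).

L = (12 + 48·x + 48·x^2 + 40·x^3) + (-8 - 30·x - 114·x^2 - 152·x^3 - 100·x^4)·Dx + (-1 + 5·x + 39·x^2 - 6·x^3 - 82·x^4 - 40·x^5)·Dx^2  (order 2).
h: a_k = 3, 5, -2, 11, -15, 64, -155, 549, -1682, …
ICs: h(0) = 3, h′(0) = 5.

f: a_k = 2, 4, -4, 8, -20, 56, -168, 528, -1716, …
g: a_k = 1, 1, 2, 3, 5, 8, 13, 21, 34, …
Sum ⇒ L₀ = lclm(L_f,L_g) in ℚ(x)⟨Dx⟩.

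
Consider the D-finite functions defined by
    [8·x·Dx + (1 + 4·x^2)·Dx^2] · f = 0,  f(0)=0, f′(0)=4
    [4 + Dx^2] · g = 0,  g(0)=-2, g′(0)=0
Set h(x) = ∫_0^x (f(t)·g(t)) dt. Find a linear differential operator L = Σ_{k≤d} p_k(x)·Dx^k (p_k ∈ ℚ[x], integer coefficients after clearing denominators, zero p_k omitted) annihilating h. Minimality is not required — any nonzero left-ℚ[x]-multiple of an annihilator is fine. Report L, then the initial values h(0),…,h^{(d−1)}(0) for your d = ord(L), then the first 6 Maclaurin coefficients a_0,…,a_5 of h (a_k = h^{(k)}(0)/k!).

L = (80 + 832·x^2 + 1408·x^4 + 2048·x^6 + 2048·x^8)·Dx + (96·x + 640·x^3 + 1536·x^5 + 2048·x^7)·Dx^2 + (24 + 256·x^2 + 576·x^4 + 1024·x^6 + 1024·x^8)·Dx^3 + (24·x + 160·x^3 + 384·x^5 + 512·x^7)·Dx^4 + (1 + 12·x^2 + 56·x^4 + 128·x^6 + 128·x^8)·Dx^5  (order 5).
h: a_k = 0, 0, -4, 0, 20/3, 0, …
ICs: h(0) = 0, h′(0) = 0, h′′(0) = -8, h′′′(0) = 0, h′′′′(0) = 160.

f: a_k = 0, 4, 0, -16/3, 0, 64/5, …
g: a_k = -2, 0, 4, 0, -4/3, 0, …
Product ⇒ symmetric product L₀, ord ≤ 4.
Integrate: L := L₀·Dx.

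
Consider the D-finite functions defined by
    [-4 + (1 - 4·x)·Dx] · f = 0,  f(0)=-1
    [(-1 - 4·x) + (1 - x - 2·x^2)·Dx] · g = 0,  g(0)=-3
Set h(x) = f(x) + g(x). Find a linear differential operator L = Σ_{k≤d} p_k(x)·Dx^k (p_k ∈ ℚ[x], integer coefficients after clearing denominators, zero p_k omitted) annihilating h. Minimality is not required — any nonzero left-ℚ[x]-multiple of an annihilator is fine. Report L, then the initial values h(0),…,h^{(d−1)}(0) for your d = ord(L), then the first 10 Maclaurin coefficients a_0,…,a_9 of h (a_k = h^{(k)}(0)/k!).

f: a_k = -1, -4, -16, -64, -256, -1024, -4096, -16384, -65536, -262144, …
g: a_k = -3, -3, -9, -15, -33, -63, -129, -255, -513, -1023, …
L₀ := lclm(L_f,L_g); ord L₀ ≤ 1+1.
L = (-8 - 144·x + 96·x^2 - 128·x^3) + (26 - 28·x - 120·x^2 + 128·x^3 - 256·x^4)·Dx + (-3 + 19·x - 34·x^2 + 24·x^3 + 16·x^4 - 64·x^5)·Dx^2  (order 2).
h: a_k = -4, -7, -25, -79, -289, -1087, -4225, -16639, -66049, -263167, …
ICs: h(0) = -4, h′(0) = -7.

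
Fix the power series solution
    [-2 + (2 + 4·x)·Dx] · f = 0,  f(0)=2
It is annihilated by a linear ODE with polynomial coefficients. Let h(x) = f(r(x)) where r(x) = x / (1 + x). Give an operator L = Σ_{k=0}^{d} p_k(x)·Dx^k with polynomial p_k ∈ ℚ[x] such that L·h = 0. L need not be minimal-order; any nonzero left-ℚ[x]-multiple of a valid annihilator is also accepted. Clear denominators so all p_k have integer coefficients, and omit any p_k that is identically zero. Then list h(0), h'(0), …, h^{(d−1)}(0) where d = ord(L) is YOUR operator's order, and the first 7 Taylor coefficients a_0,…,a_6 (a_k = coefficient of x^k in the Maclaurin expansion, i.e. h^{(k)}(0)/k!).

f: a_k = 2, 2, -1, 1, -5/4, 7/4, -21/8, …
Change of var in L_f (x↦r) gives L₀.
L = -1 + (1 + 4·x + 3·x^2)·Dx  (order 1).
h: a_k = 2, 2, -3, 5, -37/4, 75/4, -327/8, …
ICs: h(0) = 2.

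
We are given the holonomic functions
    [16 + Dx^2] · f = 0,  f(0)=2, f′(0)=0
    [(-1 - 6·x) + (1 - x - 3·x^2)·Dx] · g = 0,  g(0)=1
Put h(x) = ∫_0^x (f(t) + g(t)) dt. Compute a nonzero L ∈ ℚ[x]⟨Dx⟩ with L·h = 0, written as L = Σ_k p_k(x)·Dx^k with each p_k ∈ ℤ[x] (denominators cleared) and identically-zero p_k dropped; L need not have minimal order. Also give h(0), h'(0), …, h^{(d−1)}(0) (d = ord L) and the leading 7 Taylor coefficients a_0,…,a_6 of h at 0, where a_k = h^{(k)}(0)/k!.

L = (-464 - 2816·x - 416·x^2 - 2112·x^3 - 5760·x^4 - 6912·x^5)·Dx + (192 - 304·x - 672·x^2 + 1312·x^3 + 1008·x^4 - 3456·x^5 - 3456·x^6)·Dx^2 + (-29 - 176·x - 26·x^2 - 132·x^3 - 360·x^4 - 432·x^5)·Dx^3 + (12 - 19·x - 42·x^2 + 82·x^3 + 63·x^4 - 216·x^5 - 216·x^6)·Dx^4  (order 4).
h: a_k = 0, 3, 1/2, -4, 7/4, 121/15, 20/3, …
ICs: h(0) = 0, h′(0) = 3, h′′(0) = 1, h′′′(0) = -24.

f: a_k = 2, 0, -16, 0, 64/3, 0, -512/45, …
g: a_k = 1, 1, 4, 7, 19, 40, 97, …
Sum ⇒ L₀ = lclm(L_f,L_g) in ℚ(x)⟨Dx⟩.
Integrate: L := L₀·Dx.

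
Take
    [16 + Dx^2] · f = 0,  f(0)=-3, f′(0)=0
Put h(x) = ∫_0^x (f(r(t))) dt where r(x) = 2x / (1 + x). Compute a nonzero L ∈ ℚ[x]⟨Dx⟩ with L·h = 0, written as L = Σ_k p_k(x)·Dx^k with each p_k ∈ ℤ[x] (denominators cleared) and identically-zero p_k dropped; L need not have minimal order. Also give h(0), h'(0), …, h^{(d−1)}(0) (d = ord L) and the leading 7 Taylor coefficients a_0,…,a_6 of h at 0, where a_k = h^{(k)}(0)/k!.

f: a_k = -3, 0, 24, 0, -32, 0, 256/15, …
Change of var in L_f (x↦r) gives L₀.
Integrate: L := L₀·Dx.
L = 64·Dx + (2 + 6·x + 6·x^2 + 2·x^3)·Dx^2 + (1 + 4·x + 6·x^2 + 4·x^3 + x^4)·Dx^3  (order 3).
h: a_k = 0, -3, 0, 32, -48, -224/5, 832/3, …
ICs: h(0) = 0, h′(0) = -3, h′′(0) = 0.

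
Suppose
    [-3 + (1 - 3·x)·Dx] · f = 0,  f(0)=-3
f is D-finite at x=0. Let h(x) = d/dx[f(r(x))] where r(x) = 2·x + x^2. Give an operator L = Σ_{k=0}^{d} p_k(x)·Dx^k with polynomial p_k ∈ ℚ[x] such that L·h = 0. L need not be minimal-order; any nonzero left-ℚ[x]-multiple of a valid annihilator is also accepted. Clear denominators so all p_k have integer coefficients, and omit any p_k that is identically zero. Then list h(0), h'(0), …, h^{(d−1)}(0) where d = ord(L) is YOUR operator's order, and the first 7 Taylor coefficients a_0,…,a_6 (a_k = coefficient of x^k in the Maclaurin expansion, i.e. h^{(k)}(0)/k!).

L = (13 + 18·x + 9·x^2) + (-1 + 5·x + 9·x^2 + 3·x^3)·Dx  (order 1).
h: a_k = -18, -234, -2268, -19548, -157950, -1225206, -9239832, …
ICs: h(0) = -18.

f: a_k = -3, -9, -27, -81, -243, -729, -2187, …
f∘r: x↦r, Dx↦Dx/r' in L_f ⇒ L₀.
h=h₀': d/dx-closure on L₀ ⇒ L.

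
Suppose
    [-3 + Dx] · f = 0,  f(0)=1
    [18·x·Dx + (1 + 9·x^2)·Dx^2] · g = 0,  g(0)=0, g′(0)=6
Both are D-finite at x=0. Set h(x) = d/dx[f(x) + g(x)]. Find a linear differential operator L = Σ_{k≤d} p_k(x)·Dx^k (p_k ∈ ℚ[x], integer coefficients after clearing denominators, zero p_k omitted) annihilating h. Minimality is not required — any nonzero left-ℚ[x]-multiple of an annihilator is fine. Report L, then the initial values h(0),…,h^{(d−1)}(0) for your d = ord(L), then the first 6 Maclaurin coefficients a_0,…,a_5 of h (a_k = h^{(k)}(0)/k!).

f: a_k = 1, 3, 9/2, 9/2, 27/8, 81/40, …
g: a_k = 0, 6, 0, -18, 0, 486/5, …
f+g: L₀ = lclm(L_f,L_g), ord ≤ 1+2.
Differentiate: ansatz ord ≤ ord L₀ ⇒ L.
L = (18 - 108·x - 162·x^2) + (-9 + 27·x + 27·x^2 - 81·x^3)·Dx + (1 + 3·x + 9·x^2 + 27·x^3)·Dx^2  (order 2).
h: a_k = 9, 9, -81/2, 27/2, 3969/8, 243/40, …
ICs: h(0) = 9, h′(0) = 9.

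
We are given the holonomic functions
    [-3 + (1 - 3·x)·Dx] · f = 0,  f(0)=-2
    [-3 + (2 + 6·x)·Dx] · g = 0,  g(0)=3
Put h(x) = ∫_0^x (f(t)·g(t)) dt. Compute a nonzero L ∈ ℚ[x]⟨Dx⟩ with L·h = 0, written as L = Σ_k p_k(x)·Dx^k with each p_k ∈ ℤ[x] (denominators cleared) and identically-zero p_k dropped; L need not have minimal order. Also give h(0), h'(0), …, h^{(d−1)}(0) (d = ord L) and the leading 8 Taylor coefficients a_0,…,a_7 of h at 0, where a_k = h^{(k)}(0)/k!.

f: a_k = -2, -6, -18, -54, -162, -486, -1458, -4374, …
g: a_k = 3, 9/2, -27/8, 81/16, -1215/128, 5103/256, -45927/1024, 216513/2048, …
h₀=f·g: eliminate ⇒ L₀, order ≤ 1·1.
h=∫h₀ ⇒ L = L₀·Dx.
L = (9 + 9·x)·Dx + (-2 + 18·x^2)·Dx^2  (order 2).
h: a_k = 0, -6, -27/2, -99/4, -1863/32, -43497/320, -88695/256, -3147093/3584, …
ICs: h(0) = 0, h′(0) = -6.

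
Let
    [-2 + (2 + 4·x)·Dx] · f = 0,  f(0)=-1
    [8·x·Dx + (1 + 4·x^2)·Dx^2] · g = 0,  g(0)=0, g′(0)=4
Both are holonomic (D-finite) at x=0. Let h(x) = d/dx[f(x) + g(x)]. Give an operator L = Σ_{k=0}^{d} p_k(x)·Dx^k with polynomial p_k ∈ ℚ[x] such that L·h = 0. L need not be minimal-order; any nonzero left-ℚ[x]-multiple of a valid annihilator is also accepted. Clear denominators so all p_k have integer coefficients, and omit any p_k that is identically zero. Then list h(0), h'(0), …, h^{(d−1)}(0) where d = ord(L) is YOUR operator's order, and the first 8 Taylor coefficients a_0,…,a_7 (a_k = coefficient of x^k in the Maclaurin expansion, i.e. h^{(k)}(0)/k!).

f: a_k = -1, -1, 1/2, -1/2, 5/8, -7/8, 21/16, -33/16, …
g: a_k = 0, 4, 0, -16/3, 0, 64/5, 0, -256/7, …
f+g: L₀ = lclm(L_f,L_g), ord ≤ 1+2.
Differentiate: ansatz ord ≤ ord L₀ ⇒ L.
L = (-8 - 40·x + 96·x^2 + 96·x^3) + (-11 - 32·x + 40·x^2 + 384·x^3 + 336·x^4)·Dx + (-1 + 6·x + 24·x^2 + 48·x^3 + 112·x^4 + 96·x^5)·Dx^2  (order 2).
h: a_k = 3, 1, -35/2, 5/2, 477/8, 63/8, -4327/16, 429/16, …
ICs: h(0) = 3, h′(0) = 1.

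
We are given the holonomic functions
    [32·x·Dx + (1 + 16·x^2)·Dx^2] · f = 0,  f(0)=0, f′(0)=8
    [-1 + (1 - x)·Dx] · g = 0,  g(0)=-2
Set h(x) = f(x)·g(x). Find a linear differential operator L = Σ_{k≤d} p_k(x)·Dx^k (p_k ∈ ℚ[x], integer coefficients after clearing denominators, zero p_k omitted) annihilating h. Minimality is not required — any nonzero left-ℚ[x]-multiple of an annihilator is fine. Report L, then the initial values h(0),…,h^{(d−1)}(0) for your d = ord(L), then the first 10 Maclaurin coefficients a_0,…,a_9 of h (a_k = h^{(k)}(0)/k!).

L = 32·x + (2 - 32·x + 64·x^2)·Dx + (-1 + x - 16·x^2 + 16·x^3)·Dx^2  (order 2).
h: a_k = 0, -16, -16, 208/3, 208/3, -11248/15, -11248/15, 904304/105, 904304/105, -33987248/315, …
ICs: h(0) = 0, h′(0) = -16.

f: a_k = 0, 8, 0, -128/3, 0, 2048/5, 0, -32768/7, 0, 524288/9, …
g: a_k = -2, -2, -2, -2, -2, -2, -2, -2, -2, -2, …
Product ⇒ symmetric product L₀, ord ≤ 2.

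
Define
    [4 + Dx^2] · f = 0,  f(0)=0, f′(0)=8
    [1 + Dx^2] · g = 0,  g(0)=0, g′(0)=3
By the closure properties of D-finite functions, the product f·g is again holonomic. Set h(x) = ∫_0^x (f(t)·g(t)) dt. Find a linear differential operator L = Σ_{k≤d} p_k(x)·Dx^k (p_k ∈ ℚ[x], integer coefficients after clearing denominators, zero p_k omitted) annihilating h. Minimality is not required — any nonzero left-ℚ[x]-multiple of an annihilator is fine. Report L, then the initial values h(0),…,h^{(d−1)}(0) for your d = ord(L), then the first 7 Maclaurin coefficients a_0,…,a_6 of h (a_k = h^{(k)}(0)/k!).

f: a_k = 0, 8, 0, -16/3, 0, 16/15, 0, …
g: a_k = 0, 3, 0, -1/2, 0, 1/40, 0, …
Sym-product of L_f,L_g gives L₀ (≤ ord 4).
∫: right-multiply L₀ by Dx.
L = 9·Dx + 10·Dx^3 + Dx^5  (order 5).
h: a_k = 0, 0, 0, 8, 0, -4, 0, …
ICs: h(0) = 0, h′(0) = 0, h′′(0) = 0, h′′′(0) = 48, h′′′′(0) = 0.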